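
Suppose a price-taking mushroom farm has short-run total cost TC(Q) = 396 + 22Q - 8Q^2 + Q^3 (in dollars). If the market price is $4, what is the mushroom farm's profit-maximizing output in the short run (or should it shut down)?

Shut down

Strip out fixed cost: VC = 22Q - 8Q^2 + Q^3. Then AVC = 22 - 8Q + Q^2 and MC = 22 - 16Q + 3Q^2.
The AVC parabola has its vertex at Q = 8/2 = 4, where AVC = 22 - 8·4 + 4^2 = $6.
Since P = $4 < min AVC = $6, price fails to cover variable cost at any output.
The firm minimizes its loss by shutting down and losing only its fixed cost of $396.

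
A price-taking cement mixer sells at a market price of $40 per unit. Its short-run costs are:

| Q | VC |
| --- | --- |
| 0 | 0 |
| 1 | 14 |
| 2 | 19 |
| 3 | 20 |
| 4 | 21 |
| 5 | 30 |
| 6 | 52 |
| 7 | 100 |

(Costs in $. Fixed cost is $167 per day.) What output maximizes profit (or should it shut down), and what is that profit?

Q = 6; profit = $21

Compute π = P·Q − TC at each output: Q=0: -167; Q=1: -141; Q=2: -106; Q=3: -67; Q=4: -28; Q=5: 3; Q=6: 21; Q=7: 13.
Profit is maximized at Q = 6. AVC there is 52/6 = $8.67 ≤ P, so producing beats shutting down (which would give -$167).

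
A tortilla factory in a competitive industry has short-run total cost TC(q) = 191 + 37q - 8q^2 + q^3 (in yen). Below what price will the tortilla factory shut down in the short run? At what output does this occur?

Short-run supply begins at min AVC. From VC = 37q - 8q^2 + q^3, AVC = 37 - 8q + q^2.
dAVC/dq = -8 + 2q = 0 gives q = 4. min AVC = 37 - 8·4 + 4^2 = 21.
The firm shuts down for any P below ¥21.

¥21 per unit, at q = 4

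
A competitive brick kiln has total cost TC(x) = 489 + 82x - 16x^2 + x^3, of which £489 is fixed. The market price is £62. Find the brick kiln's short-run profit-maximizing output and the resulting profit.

AVC = 82 - 16x + x^2 has its minimum £18 at x = 8; price £62 clears that bar, so the firm operates.
With MC = 82 - 32x + 3x^2, P = MC on the upward-sloping part at x* = 10.
TR = 62·10 = 620. TC = 489 + 220 = 709. Profit = 620 − 709 = -£89.
Shutting down would mean losing the fixed cost of £489, so operating at a loss of £89 is better by £400.

Profit = -£89 at x = 10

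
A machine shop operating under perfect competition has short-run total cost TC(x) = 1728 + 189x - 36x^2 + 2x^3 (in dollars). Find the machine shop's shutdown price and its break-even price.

Shutdown price = min AVC. AVC = 189 - 36x + 2x^2, with vertex at x = 9 and minimum $27.
ATC = 1728/x + 189 - 36x + 2x^2. Setting dATC/dx = −1728/x^2 − 36 + 4x = 0 gives x = 12 (since 4·12^3 − 36·12^2 = 1728).
min ATC = 1728/12 + 189 − 36·12 + 2·12^2 = $189. That is the break-even price.
For $27 ≤ P < $189 the firm produces at a loss; below $27 it shuts down.

Shutdown price = $27; break-even price = $189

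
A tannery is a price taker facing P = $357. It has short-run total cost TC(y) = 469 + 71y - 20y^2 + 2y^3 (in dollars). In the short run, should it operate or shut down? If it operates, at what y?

Variable cost is VC = 71y - 20y^2 + 2y^3, so AVC = VC/y = 71 - 20y + 2y^2 and MC = dTC/dy = 71 - 40y + 6y^2.
The AVC parabola has its vertex at y = 20/4 = 5, where AVC = 71 - 20·5 + 2·5^2 = $21.
Since P = $357 ≥ min AVC = $21, price covers variable cost and the firm should produce.
P = MC gives -286 - 40y + 6y^2 = 0, with roots -13/3 and 11. Take the larger (rising MC): y* = 11.
Check: AVC at y = 11 is $93 ≤ P, so revenue covers variable cost.
Profit = P·y − TC = 357·11 − 1492 = $2435.

Produce at y = 11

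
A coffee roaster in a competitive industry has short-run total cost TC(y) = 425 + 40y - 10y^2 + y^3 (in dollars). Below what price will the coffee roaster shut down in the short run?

Short-run supply begins at min AVC. From VC = 40y - 10y^2 + y^3, AVC = 40 - 10y + y^2.
At the minimum of AVC, MC = AVC. MC = 40 - 20y + 3y^2; setting MC = AVC gives 2y^2 - 10y = 0, so y = 5. min AVC = 15.
So the shutdown price is $15.

$15 per unit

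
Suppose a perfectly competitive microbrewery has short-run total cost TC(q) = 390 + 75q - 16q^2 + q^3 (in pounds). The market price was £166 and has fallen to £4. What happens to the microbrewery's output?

Output falls from 13 to 0 (the firm shuts down)

AVC = 75 - 16q + q^2, minimized at q = 8 where min AVC = £11. MC = 75 - 32q + 3q^2.
At P = £166 ≥ min AVC, set P = MC on the rising branch: q = 13.
At P = £4 < min AVC = £11, price no longer covers variable cost at any output, so the firm shuts down: q = 0.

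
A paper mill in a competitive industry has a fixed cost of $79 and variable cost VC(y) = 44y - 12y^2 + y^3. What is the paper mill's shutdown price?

$8 per unit

The firm shuts down when price falls below the minimum of average variable cost. AVC = VC/y = 44 - 12y + y^2.
dAVC/dy = -12 + 2y = 0 gives y = 6. min AVC = 44 - 12·6 + 6^2 = 8.
The firm shuts down for any P below $8.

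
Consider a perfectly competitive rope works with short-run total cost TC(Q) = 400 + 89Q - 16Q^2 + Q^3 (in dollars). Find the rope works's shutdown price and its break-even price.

Shutdown price = min AVC. AVC = 89 - 16Q + Q^2, with vertex at Q = 8 and minimum $25.
ATC = 400/Q + 89 - 16Q + Q^2. Setting dATC/dQ = −400/Q^2 − 16 + 2Q = 0 gives Q = 10 (since 2·10^3 − 16·10^2 = 400).
min ATC = 400/10 + 89 − 16·10 + 10^2 = $69. That is the break-even price.
For $25 ≤ P < $69 the firm produces at a loss; below $25 it shuts down.

Shutdown price = $25; break-even price = $69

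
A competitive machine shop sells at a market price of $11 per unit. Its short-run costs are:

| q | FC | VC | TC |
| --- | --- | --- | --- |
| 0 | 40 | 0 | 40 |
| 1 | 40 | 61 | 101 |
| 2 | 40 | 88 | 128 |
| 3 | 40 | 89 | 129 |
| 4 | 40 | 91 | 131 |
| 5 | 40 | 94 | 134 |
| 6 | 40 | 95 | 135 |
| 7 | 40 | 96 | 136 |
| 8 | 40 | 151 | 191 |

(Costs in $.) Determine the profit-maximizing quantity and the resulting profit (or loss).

Profit at each row (π = 11q − TC): q=0: -40; q=1: -90; q=2: -106; q=3: -96; q=4: -87; q=5: -79; q=6: -69; q=7: -59; q=8: -103.
Profit is highest at q = 0. Equivalently, the lowest AVC in the table is 96/7 ≈ $13.71 at q = 7, and P = $11 falls below it — price never covers variable cost, so the firm shuts down and loses only its fixed cost.

q = 0 (shut down); profit = -$40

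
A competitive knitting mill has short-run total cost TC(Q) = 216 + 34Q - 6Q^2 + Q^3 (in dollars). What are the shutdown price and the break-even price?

Shutdown price = $25; break-even price = $70

Shutdown price = min AVC. AVC = 34 - 6Q + Q^2, with vertex at Q = 3 and minimum $25.
ATC = 216/Q + 34 - 6Q + Q^2. Setting dATC/dQ = −216/Q^2 − 6 + 2Q = 0 gives Q = 6 (since 2·6^3 − 6·6^2 = 216).
min ATC = 216/6 + 34 − 6·6 + 6^2 = $70. That is the break-even price.
For $25 ≤ P < $70 the firm produces at a loss; below $25 it shuts down.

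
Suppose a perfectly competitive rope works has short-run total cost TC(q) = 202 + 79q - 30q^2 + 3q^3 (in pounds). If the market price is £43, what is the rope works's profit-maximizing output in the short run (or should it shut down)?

Variable cost is VC = 79q - 30q^2 + 3q^3, so AVC = VC/q = 79 - 30q + 3q^2 and MC = dTC/dq = 79 - 60q + 9q^2.
The AVC parabola has its vertex at q = 30/6 = 5, where AVC = 79 - 30·5 + 3·5^2 = £4.
Since P = £43 ≥ min AVC = £4, price covers variable cost and the firm should produce.
Solving P = MC: 36 - 60q + 9q^2 = 0 ⇒ q = 2/3 or 6. On the upward-sloping branch, q* = 6.
Check: AVC at q = 6 is £7 ≤ P, so revenue covers variable cost.
Profit = P·q − TC = 43·6 − 244 = £14.

Produce at q = 6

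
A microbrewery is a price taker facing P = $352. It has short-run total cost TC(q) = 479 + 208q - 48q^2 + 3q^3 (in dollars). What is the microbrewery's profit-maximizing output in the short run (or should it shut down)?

From TC, MC = TC'(q) = 208 - 96q + 9q^2 and AVC = VC/q = 208 - 48q + 3q^2.
The AVC parabola has its vertex at q = 48/6 = 8, where AVC = 208 - 48·8 + 3·8^2 = $16.
P = $352 exceeds min AVC = $16, so the firm stays open.
P = MC gives -144 - 96q + 9q^2 = 0, with roots -4/3 and 12. Take the larger (rising MC): q* = 12.
Check: AVC at q = 12 is $64 ≤ P, so revenue covers variable cost.
Profit = P·q − TC = 352·12 − 1247 = $2977.

Produce at q = 12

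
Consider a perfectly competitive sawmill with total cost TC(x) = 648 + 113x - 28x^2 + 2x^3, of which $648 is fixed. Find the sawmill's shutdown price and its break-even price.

AVC = 113 - 28x + 2x^2; minimized at x = 7, giving min AVC = $15. That is the shutdown price.
ATC = 648/x + 113 - 28x + 2x^2. Setting dATC/dx = −648/x^2 − 28 + 4x = 0 gives x = 9 (since 4·9^3 − 28·9^2 = 648).
min ATC = 648/9 + 113 − 28·9 + 2·9^2 = $95. That is the break-even price.
Between these two prices the firm operates at a loss; above $95 it earns a profit.

Shutdown price = $15; break-even price = $95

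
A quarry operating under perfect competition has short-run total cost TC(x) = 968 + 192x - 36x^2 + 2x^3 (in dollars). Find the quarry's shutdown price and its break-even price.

Shutdown price = min AVC. AVC = 192 - 36x + 2x^2, with vertex at x = 9 and minimum $30.
ATC = 968/x + 192 - 36x + 2x^2. Setting dATC/dx = −968/x^2 − 36 + 4x = 0 gives x = 11 (since 4·11^3 − 36·11^2 = 968).
min ATC = 968/11 + 192 − 36·11 + 2·11^2 = $126. That is the break-even price.
For $30 ≤ P < $126 the firm produces at a loss; below $30 it shuts down.

Shutdown price = $30; break-even price = $126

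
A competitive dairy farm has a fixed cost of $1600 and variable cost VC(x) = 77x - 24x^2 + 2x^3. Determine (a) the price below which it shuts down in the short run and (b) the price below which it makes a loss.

Shutdown price = $5; break-even price = $197

Shutdown price = min AVC. AVC = 77 - 24x + 2x^2, with vertex at x = 6 and minimum $5.
ATC = 1600/x + 77 - 24x + 2x^2. Setting dATC/dx = −1600/x^2 − 24 + 4x = 0 gives x = 10 (since 4·10^3 − 24·10^2 = 1600).
min ATC = 1600/10 + 77 − 24·10 + 2·10^2 = $197. That is the break-even price.
Between these two prices the firm operates at a loss; above $197 it earns a profit.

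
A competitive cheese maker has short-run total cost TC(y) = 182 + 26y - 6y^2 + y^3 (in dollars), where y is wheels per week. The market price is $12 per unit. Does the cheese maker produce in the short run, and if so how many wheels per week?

Variable cost is VC = 26y - 6y^2 + y^3, so AVC = VC/y = 26 - 6y + y^2 and MC = dTC/dy = 26 - 12y + 3y^2.
AVC is minimized where dAVC/dy = -6 + 2y = 0, at y = 3; min AVC = 26 - 6·3 + 3^2 = $17.
Since P = $12 < min AVC = $17, price fails to cover variable cost at any output.
Shutting down limits the loss to fixed cost, $182.

Shut down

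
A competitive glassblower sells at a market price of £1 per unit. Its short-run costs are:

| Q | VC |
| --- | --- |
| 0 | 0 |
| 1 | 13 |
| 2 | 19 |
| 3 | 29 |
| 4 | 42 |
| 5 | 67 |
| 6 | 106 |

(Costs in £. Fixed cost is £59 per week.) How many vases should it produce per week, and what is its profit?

Q = 0 (shut down); profit = -£59

Tabulate TR − TC: Q=0: -59; Q=1: -71; Q=2: -76; Q=3: -85; Q=4: -97; Q=5: -121; Q=6: -159.
Profit is highest at Q = 0. Equivalently, the lowest AVC in the table is 19/2 ≈ £9.50 at Q = 2, and P = £1 falls below it — price never covers variable cost, so the firm shuts down and loses only its fixed cost.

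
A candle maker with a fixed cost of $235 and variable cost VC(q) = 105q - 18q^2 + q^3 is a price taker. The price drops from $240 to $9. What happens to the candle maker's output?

Output falls from 15 to 0 (the firm shuts down)

MC = 105 - 36q + 3q^2; the shutdown threshold is min AVC = $24 (at q = 9).
With P = $240 above the shutdown price, P = MC gives q = 15.
At P = $9 < min AVC = $24, price no longer covers variable cost at any output, so the firm shuts down: q = 0.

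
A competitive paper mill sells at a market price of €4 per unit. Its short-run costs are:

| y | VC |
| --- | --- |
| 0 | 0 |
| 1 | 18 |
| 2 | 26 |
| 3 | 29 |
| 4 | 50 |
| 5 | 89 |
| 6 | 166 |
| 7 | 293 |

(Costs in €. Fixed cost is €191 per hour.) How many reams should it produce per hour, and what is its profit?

y = 0 (shut down); profit = -€191

Profit at each row (π = 4y − TC): y=0: -191; y=1: -205; y=2: -209; y=3: -208; y=4: -225; y=5: -260; y=6: -333; y=7: -456.
Profit is highest at y = 0. Equivalently, the lowest AVC in the table is 29/3 ≈ €9.67 at y = 3, and P = €4 falls below it — price never covers variable cost, so the firm shuts down and loses only its fixed cost.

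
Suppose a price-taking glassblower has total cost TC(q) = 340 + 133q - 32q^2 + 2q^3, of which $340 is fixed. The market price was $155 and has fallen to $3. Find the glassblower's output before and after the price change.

AVC = 133 - 32q + 2q^2, minimized at q = 8 where min AVC = $5. MC = 133 - 64q + 6q^2.
With P = $155 above the shutdown price, P = MC gives q = 11.
At P = $3 < min AVC = $5, price no longer covers variable cost at any output, so the firm shuts down: q = 0.

Output falls from 11 to 0 (the firm shuts down)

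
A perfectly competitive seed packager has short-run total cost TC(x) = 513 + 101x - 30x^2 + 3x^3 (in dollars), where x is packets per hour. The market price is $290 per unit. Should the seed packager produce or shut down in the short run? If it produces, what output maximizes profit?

From TC, MC = TC'(x) = 101 - 60x + 9x^2 and AVC = VC/x = 101 - 30x + 3x^2.
The AVC parabola has its vertex at x = 30/6 = 5, where AVC = 101 - 30·5 + 3·5^2 = $26.
P = $290 exceeds min AVC = $26, so the firm stays open.
Solving P = MC: -189 - 60x + 9x^2 = 0 ⇒ x = -7/3 or 9. On the upward-sloping branch, x* = 9.
Check: AVC at x = 9 is $74 ≤ P, so revenue covers variable cost.
Profit = P·x − TC = 290·9 − 1179 = $1431.

Produce at x = 9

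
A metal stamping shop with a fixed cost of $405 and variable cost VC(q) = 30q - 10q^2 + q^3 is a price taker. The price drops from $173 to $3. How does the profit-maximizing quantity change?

Output falls from 11 to 0 (the firm shuts down)

MC = 30 - 20q + 3q^2; the shutdown threshold is min AVC = $5 (at q = 5).
With P = $173 above the shutdown price, P = MC gives q = 11.
At P = $3 < min AVC = $5, price no longer covers variable cost at any output, so the firm shuts down: q = 0.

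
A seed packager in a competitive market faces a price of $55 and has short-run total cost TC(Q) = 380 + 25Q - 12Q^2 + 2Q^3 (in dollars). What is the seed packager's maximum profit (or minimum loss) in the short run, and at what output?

AVC = 25 - 12Q + 2Q^2 has its minimum $7 at Q = 3; price $55 clears that bar, so the firm operates.
With MC = 25 - 24Q + 6Q^2, P = MC on the upward-sloping part at Q* = 5.
TR = 55·5 = 275. TC = 380 + 75 = 455. Profit = 275 − 455 = -$180.
That loss of $180 beats the $380 the firm would lose by shutting down; producing recovers $200 of fixed cost.

Profit = -$180 at Q = 5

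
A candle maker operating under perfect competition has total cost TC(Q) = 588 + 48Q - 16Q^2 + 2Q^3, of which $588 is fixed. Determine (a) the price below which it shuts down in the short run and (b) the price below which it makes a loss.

Shutdown price = $16; break-even price = $118

AVC = 48 - 16Q + 2Q^2; minimized at Q = 4, giving min AVC = $16. That is the shutdown price.
ATC = 588/Q + 48 - 16Q + 2Q^2. Setting dATC/dQ = −588/Q^2 − 16 + 4Q = 0 gives Q = 7 (since 4·7^3 − 16·7^2 = 588).
min ATC = 588/7 + 48 − 16·7 + 2·7^2 = $118. That is the break-even price.
Between these two prices the firm operates at a loss; above $118 it earns a profit.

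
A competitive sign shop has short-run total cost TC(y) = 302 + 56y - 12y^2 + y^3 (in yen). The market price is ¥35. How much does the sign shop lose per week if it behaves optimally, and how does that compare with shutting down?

AVC = 56 - 12y + y^2; min AVC = ¥20 at y = 6. Since P = ¥35 ≥ min AVC, the firm produces.
MC = 56 - 24y + 3y^2. Setting P = MC and taking the root on the rising branch gives y* = 7.
TR = 35·7 = 245. TC = 302 + 147 = 449. Profit = 245 − 449 = -¥204.
Shutting down would mean losing the fixed cost of ¥302, so operating at a loss of ¥204 is better by ¥98.

Profit = -¥204 at y = 7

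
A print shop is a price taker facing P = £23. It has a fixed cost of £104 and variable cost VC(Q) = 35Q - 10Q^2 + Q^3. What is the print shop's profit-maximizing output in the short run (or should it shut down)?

Variable cost is VC = 35Q - 10Q^2 + Q^3, so AVC = VC/Q = 35 - 10Q + Q^2 and MC = dTC/dQ = 35 - 20Q + 3Q^2.
The AVC parabola has its vertex at Q = 10/2 = 5, where AVC = 35 - 10·5 + 5^2 = £10.
P = £23 exceeds min AVC = £10, so the firm stays open.
Solving P = MC: 12 - 20Q + 3Q^2 = 0 ⇒ Q = 2/3 or 6. On the upward-sloping branch, Q* = 6.
Check: AVC at Q = 6 is £11 ≤ P, so revenue covers variable cost.
Profit = P·Q − TC = 23·6 − 170 = -£32, a loss, but smaller than the £104 fixed cost the firm would lose by shutting down.

Produce at Q = 6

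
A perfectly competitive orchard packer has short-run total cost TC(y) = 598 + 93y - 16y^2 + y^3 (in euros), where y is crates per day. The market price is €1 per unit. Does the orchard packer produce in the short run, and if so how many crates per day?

Strip out fixed cost: VC = 93y - 16y^2 + y^3. Then AVC = 93 - 16y + y^2 and MC = 93 - 32y + 3y^2.
AVC hits its minimum where MC = AVC, at y = 8, giving min AVC = 93 - 16·8 + 8^2 = €29.
P = €1 lies below min AVC = €29; no output level covers variable cost.
Shutting down limits the loss to fixed cost, €598.

Shut down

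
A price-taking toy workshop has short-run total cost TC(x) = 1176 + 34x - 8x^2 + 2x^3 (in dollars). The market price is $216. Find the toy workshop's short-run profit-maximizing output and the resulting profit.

Profit = -$196 at x = 7

AVC = 34 - 8x + 2x^2; min AVC = $26 at x = 2. Since P = $216 ≥ min AVC, the firm produces.
With MC = 34 - 16x + 6x^2, P = MC on the upward-sloping part at x* = 7.
TR = 216·7 = 1512. TC = 1176 + 532 = 1708. Profit = 1512 − 1708 = -$196.
By producing, the firm covers all variable cost plus $980 of fixed cost; shutting down would lose the full $1176.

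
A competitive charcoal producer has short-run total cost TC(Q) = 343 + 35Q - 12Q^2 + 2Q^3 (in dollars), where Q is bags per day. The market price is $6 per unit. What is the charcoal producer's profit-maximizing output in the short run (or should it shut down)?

Shut down

Variable cost is VC = 35Q - 12Q^2 + 2Q^3, so AVC = VC/Q = 35 - 12Q + 2Q^2 and MC = dTC/dQ = 35 - 24Q + 6Q^2.
AVC hits its minimum where MC = AVC, at Q = 3, giving min AVC = 35 - 12·3 + 2·3^2 = $17.
P = $6 lies below min AVC = $17; no output level covers variable cost.
Shutting down limits the loss to fixed cost, $343.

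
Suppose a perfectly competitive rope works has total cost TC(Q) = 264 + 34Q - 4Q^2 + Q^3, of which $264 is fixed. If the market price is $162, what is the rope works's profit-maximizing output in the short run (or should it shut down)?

Produce at Q = 8

Strip out fixed cost: VC = 34Q - 4Q^2 + Q^3. Then AVC = 34 - 4Q + Q^2 and MC = 34 - 8Q + 3Q^2.
AVC hits its minimum where MC = AVC, at Q = 2, giving min AVC = 34 - 4·2 + 2^2 = $30.
Since P = $162 ≥ min AVC = $30, price covers variable cost and the firm should produce.
Set P = MC: 162 = 34 - 8Q + 3Q^2 → -128 - 8Q + 3Q^2 = 0. The roots are Q = -16/3 and Q = 8; the profit-maximizing output is on the rising part of MC, so Q* = 8.
Check: AVC at Q = 8 is $66 ≤ P, so revenue covers variable cost.
Profit = P·Q − TC = 162·8 − 792 = $504.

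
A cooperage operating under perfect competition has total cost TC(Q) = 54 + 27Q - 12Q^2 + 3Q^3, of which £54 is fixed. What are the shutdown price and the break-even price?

Shutdown price = £15; break-even price = £36

AVC = 27 - 12Q + 3Q^2; minimized at Q = 2, giving min AVC = £15. That is the shutdown price.
ATC = 54/Q + 27 - 12Q + 3Q^2. Setting dATC/dQ = −54/Q^2 − 12 + 6Q = 0 gives Q = 3 (since 6·3^3 − 12·3^2 = 54).
min ATC = 54/3 + 27 − 12·3 + 3·3^2 = £36. That is the break-even price.
For £15 ≤ P < £36 the firm produces at a loss; below £15 it shuts down.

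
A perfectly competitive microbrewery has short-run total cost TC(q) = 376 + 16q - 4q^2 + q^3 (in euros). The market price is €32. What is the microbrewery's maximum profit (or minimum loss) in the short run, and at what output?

Profit = -€312 at q = 4

AVC = 16 - 4q + q^2 has its minimum €12 at q = 2; price €32 clears that bar, so the firm operates.
With MC = 16 - 8q + 3q^2, P = MC on the upward-sloping part at q* = 4.
TR = 32·4 = 128. TC = 376 + 64 = 440. Profit = 128 − 440 = -€312.
That loss of €312 beats the €376 the firm would lose by shutting down; producing recovers €64 of fixed cost.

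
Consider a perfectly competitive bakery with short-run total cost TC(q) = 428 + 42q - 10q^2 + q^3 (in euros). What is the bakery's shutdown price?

€17 per unit

Short-run supply begins at min AVC. From VC = 42q - 10q^2 + q^3, AVC = 42 - 10q + q^2.
At the minimum of AVC, MC = AVC. MC = 42 - 20q + 3q^2; setting MC = AVC gives 2q^2 - 10q = 0, so q = 5. min AVC = 17.
So the shutdown price is €17.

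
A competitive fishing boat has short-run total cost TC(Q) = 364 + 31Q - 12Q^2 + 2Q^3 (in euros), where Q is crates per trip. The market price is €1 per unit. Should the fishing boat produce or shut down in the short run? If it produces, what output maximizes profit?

Shut down

Variable cost is VC = 31Q - 12Q^2 + 2Q^3, so AVC = VC/Q = 31 - 12Q + 2Q^2 and MC = dTC/dQ = 31 - 24Q + 6Q^2.
AVC hits its minimum where MC = AVC, at Q = 3, giving min AVC = 31 - 12·3 + 2·3^2 = €13.
With P < min AVC (€1 < €13), every unit sold adds to the loss.
Shutting down limits the loss to fixed cost, €364.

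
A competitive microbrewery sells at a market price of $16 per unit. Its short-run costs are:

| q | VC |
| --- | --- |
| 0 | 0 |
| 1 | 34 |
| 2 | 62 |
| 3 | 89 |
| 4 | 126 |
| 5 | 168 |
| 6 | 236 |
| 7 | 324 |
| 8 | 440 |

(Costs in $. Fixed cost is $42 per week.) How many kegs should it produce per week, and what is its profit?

q = 0 (shut down); profit = -$42

Compute π = P·q − TC at each output: q=0: -42; q=1: -60; q=2: -72; q=3: -83; q=4: -104; q=5: -130; q=6: -182; q=7: -254; q=8: -354.
Profit is highest at q = 0. Equivalently, the lowest AVC in the table is 89/3 ≈ $29.67 at q = 3, and P = $16 falls below it — price never covers variable cost, so the firm shuts down and loses only its fixed cost.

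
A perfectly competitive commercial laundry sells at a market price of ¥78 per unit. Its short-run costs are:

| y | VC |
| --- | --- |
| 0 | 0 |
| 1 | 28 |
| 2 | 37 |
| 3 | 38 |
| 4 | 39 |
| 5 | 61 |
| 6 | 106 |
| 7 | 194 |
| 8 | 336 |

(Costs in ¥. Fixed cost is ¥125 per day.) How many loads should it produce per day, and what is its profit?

Compute π = P·y − TC at each output: y=0: -125; y=1: -75; y=2: -6; y=3: 71; y=4: 148; y=5: 204; y=6: 237; y=7: 227; y=8: 163.
Profit is maximized at y = 6. AVC there is 106/6 = ¥17.67 ≤ P, so producing beats shutting down (which would give -¥125).

y = 6; profit = ¥237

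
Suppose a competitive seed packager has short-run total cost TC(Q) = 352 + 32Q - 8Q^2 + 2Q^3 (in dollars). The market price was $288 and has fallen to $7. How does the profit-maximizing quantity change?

AVC = 32 - 8Q + 2Q^2, minimized at Q = 2 where min AVC = $24. MC = 32 - 16Q + 6Q^2.
At P = $288 ≥ min AVC, set P = MC on the rising branch: Q = 8.
At P = $7 < min AVC = $24, price no longer covers variable cost at any output, so the firm shuts down: Q = 0.

Output falls from 8 to 0 (the firm shuts down)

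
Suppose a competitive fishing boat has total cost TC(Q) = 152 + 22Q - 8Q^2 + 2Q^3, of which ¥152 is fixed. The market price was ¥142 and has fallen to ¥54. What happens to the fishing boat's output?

AVC = 22 - 8Q + 2Q^2, minimized at Q = 2 where min AVC = ¥14. MC = 22 - 16Q + 6Q^2.
At P = ¥142 ≥ min AVC, set P = MC on the rising branch: Q = 6.
At P = ¥54 ≥ min AVC, set P = MC: Q = 4. The firm stays open but cuts output.

Output falls from 6 to 4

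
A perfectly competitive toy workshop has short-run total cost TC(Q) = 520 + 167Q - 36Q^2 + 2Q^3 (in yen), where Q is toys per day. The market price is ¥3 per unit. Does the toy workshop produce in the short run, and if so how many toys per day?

From TC, MC = TC'(Q) = 167 - 72Q + 6Q^2 and AVC = VC/Q = 167 - 36Q + 2Q^2.
AVC is minimized where dAVC/dQ = -36 + 4Q = 0, at Q = 9; min AVC = 167 - 36·9 + 2·9^2 = ¥5.
Since P = ¥3 < min AVC = ¥5, price fails to cover variable cost at any output.
Best response: produce nothing and absorb the ¥520 fixed cost.

Shut down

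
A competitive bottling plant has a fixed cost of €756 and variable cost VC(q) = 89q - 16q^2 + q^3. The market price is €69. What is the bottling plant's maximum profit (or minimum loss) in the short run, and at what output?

AVC = 89 - 16q + q^2; min AVC = €25 at q = 8. Since P = €69 ≥ min AVC, the firm produces.
With MC = 89 - 32q + 3q^2, P = MC on the upward-sloping part at q* = 10.
TR = 69·10 = 690. TC = 756 + 290 = 1046. Profit = 690 − 1046 = -€356.
Shutting down would mean losing the fixed cost of €756, so operating at a loss of €356 is better by €400.

Profit = -€356 at q = 10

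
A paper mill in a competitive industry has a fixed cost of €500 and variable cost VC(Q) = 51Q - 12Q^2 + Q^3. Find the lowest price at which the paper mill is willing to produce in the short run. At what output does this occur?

The firm shuts down when price falls below the minimum of average variable cost. AVC = VC/Q = 51 - 12Q + Q^2.
At the minimum of AVC, MC = AVC. MC = 51 - 24Q + 3Q^2; setting MC = AVC gives 2Q^2 - 12Q = 0, so Q = 6. min AVC = 15.
For P < €15 the firm produces nothing.

€15 per unit, at Q = 6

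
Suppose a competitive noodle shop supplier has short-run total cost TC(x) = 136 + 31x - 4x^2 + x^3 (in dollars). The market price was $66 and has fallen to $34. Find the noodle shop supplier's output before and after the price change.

Output falls from 5 to 3

MC = 31 - 8x + 3x^2; the shutdown threshold is min AVC = $27 (at x = 2).
With P = $66 above the shutdown price, P = MC gives x = 5.
At P = $34 ≥ min AVC, set P = MC: x = 3. The firm stays open but cuts output.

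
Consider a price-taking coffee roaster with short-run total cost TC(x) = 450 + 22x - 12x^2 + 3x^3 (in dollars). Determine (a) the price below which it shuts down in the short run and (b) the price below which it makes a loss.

Shutdown price = min AVC. AVC = 22 - 12x + 3x^2, with vertex at x = 2 and minimum $10.
ATC = 450/x + 22 - 12x + 3x^2. Setting dATC/dx = −450/x^2 − 12 + 6x = 0 gives x = 5 (since 6·5^3 − 12·5^2 = 450).
min ATC = 450/5 + 22 − 12·5 + 3·5^2 = $127. That is the break-even price.
Between these two prices the firm operates at a loss; above $127 it earns a profit.

Shutdown price = $10; break-even price = $127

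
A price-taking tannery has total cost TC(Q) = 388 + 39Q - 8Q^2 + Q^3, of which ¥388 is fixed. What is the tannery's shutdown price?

¥23 per unit

Short-run supply begins at min AVC. From VC = 39Q - 8Q^2 + Q^3, AVC = 39 - 8Q + Q^2.
At the minimum of AVC, MC = AVC. MC = 39 - 16Q + 3Q^2; setting MC = AVC gives 2Q^2 - 8Q = 0, so Q = 4. min AVC = 23.
The firm shuts down for any P below ¥23.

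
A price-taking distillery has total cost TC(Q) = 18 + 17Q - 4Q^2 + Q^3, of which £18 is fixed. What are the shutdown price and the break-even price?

Shutdown price = £13; break-even price = £20

AVC = 17 - 4Q + Q^2; minimized at Q = 2, giving min AVC = £13. That is the shutdown price.
ATC = 18/Q + 17 - 4Q + Q^2. Setting dATC/dQ = −18/Q^2 − 4 + 2Q = 0 gives Q = 3 (since 2·3^3 − 4·3^2 = 18).
min ATC = 18/3 + 17 − 4·3 + 3^2 = £20. That is the break-even price.
For £13 ≤ P < £20 the firm produces at a loss; below £13 it shuts down.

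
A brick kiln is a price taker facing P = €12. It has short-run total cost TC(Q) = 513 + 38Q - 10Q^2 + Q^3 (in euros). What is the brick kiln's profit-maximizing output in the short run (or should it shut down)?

Variable cost is VC = 38Q - 10Q^2 + Q^3, so AVC = VC/Q = 38 - 10Q + Q^2 and MC = dTC/dQ = 38 - 20Q + 3Q^2.
AVC is minimized where dAVC/dQ = -10 + 2Q = 0, at Q = 5; min AVC = 38 - 10·5 + 5^2 = €13.
With P < min AVC (€12 < €13), every unit sold adds to the loss.
Shutting down limits the loss to fixed cost, €513.

Shut down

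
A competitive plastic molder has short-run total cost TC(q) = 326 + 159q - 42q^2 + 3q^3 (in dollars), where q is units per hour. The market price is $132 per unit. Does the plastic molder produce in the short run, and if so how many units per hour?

Produce at q = 9

Strip out fixed cost: VC = 159q - 42q^2 + 3q^3. Then AVC = 159 - 42q + 3q^2 and MC = 159 - 84q + 9q^2.
The AVC parabola has its vertex at q = 42/6 = 7, where AVC = 159 - 42·7 + 3·7^2 = $12.
Because $132 ≥ $12, revenue can cover variable cost; the firm operates.
P = MC gives 27 - 84q + 9q^2 = 0, with roots 1/3 and 9. Take the larger (rising MC): q* = 9.
Check: AVC at q = 9 is $24 ≤ P, so revenue covers variable cost.
Profit = P·q − TC = 132·9 − 542 = $646.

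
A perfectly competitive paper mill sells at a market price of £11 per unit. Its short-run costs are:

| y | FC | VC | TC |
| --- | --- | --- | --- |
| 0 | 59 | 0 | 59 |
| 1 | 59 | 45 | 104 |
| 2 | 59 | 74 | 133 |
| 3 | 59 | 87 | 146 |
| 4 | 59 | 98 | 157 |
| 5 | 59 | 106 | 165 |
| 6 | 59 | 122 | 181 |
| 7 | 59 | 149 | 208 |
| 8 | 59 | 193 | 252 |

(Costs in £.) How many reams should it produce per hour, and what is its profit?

Profit at each row (π = 11y − TC): y=0: -59; y=1: -93; y=2: -111; y=3: -113; y=4: -113; y=5: -110; y=6: -115; y=7: -131; y=8: -164.
Profit is highest at y = 0. Equivalently, the lowest AVC in the table is 122/6 ≈ £20.33 at y = 6, and P = £11 falls below it — price never covers variable cost, so the firm shuts down and loses only its fixed cost.

y = 0 (shut down); profit = -£59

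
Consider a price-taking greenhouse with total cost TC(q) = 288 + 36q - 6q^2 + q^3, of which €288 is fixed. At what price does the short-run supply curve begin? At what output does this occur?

The shutdown price is the minimum of AVC. VC = 36q - 6q^2 + q^3, so AVC = 36 - 6q + q^2.
At the minimum of AVC, MC = AVC. MC = 36 - 12q + 3q^2; setting MC = AVC gives 2q^2 - 6q = 0, so q = 3. min AVC = 27.
So the shutdown price is €27.

€27 per unit, at q = 3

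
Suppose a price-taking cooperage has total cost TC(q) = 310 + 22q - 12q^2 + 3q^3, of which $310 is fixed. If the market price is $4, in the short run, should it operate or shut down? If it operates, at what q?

Shut down

Variable cost is VC = 22q - 12q^2 + 3q^3, so AVC = VC/q = 22 - 12q + 3q^2 and MC = dTC/dq = 22 - 24q + 9q^2.
AVC is minimized where dAVC/dq = -12 + 6q = 0, at q = 2; min AVC = 22 - 12·2 + 3·2^2 = $10.
P = $4 lies below min AVC = $10; no output level covers variable cost.
Best response: produce nothing and absorb the $310 fixed cost.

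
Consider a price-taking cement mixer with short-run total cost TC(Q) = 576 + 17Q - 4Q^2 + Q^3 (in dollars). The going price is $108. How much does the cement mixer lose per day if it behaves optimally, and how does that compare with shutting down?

AVC = 17 - 4Q + Q^2; min AVC = $13 at Q = 2. Since P = $108 ≥ min AVC, the firm produces.
MC = 17 - 8Q + 3Q^2. Setting P = MC and taking the root on the rising branch gives Q* = 7.
TR = 108·7 = 756. TC = 576 + 266 = 842. Profit = 756 − 842 = -$86.
By producing, the firm covers all variable cost plus $490 of fixed cost; shutting down would lose the full $576.

Profit = -$86 at Q = 7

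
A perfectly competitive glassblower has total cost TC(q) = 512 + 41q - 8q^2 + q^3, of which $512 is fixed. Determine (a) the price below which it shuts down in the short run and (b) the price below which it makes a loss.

Shutdown price = $25; break-even price = $105

Shutdown price = min AVC. AVC = 41 - 8q + q^2, with vertex at q = 4 and minimum $25.
ATC = 512/q + 41 - 8q + q^2. Setting dATC/dq = −512/q^2 − 8 + 2q = 0 gives q = 8 (since 2·8^3 − 8·8^2 = 512).
min ATC = 512/8 + 41 − 8·8 + 8^2 = $105. That is the break-even price.
Between these two prices the firm operates at a loss; above $105 it earns a profit.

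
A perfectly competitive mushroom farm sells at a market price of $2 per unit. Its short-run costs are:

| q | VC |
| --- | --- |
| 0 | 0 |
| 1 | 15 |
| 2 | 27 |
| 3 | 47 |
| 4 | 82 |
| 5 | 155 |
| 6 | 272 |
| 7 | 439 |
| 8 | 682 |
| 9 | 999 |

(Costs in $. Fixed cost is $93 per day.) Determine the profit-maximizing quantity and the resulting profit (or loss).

Compute π = P·q − TC at each output: q=0: -93; q=1: -106; q=2: -116; q=3: -134; q=4: -167; q=5: -238; q=6: -353; q=7: -518; q=8: -759; q=9: -1074.
Profit is highest at q = 0. Equivalently, the lowest AVC in the table is 27/2 ≈ $13.50 at q = 2, and P = $2 falls below it — price never covers variable cost, so the firm shuts down and loses only its fixed cost.

q = 0 (shut down); profit = -$93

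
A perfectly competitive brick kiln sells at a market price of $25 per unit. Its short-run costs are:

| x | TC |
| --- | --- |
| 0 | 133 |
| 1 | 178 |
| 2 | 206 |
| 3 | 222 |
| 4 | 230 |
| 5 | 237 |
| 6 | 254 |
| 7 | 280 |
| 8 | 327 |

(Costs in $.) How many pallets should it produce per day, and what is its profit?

x = 6; profit = -$104

Tabulate TR − TC: x=0: -133; x=1: -153; x=2: -156; x=3: -147; x=4: -130; x=5: -112; x=6: -104; x=7: -105; x=8: -127.
Profit is maximized at x = 6. AVC there is 121/6 = $20.17 ≤ P, so producing beats shutting down (which would give -$133).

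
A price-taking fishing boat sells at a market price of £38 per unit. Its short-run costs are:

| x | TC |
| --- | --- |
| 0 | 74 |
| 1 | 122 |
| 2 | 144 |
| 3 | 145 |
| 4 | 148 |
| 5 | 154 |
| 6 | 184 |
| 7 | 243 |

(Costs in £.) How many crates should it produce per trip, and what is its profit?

Compute π = P·x − TC at each output: x=0: -74; x=1: -84; x=2: -68; x=3: -31; x=4: 4; x=5: 36; x=6: 44; x=7: 23.
Profit is maximized at x = 6. AVC there is 110/6 = £18.33 ≤ P, so producing beats shutting down (which would give -£74).

x = 6; profit = £44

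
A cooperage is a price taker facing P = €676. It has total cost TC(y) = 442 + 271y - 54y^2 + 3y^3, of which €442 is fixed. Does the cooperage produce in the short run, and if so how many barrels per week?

Produce at y = 15

Strip out fixed cost: VC = 271y - 54y^2 + 3y^3. Then AVC = 271 - 54y + 3y^2 and MC = 271 - 108y + 9y^2.
AVC is minimized where dAVC/dy = -54 + 6y = 0, at y = 9; min AVC = 271 - 54·9 + 3·9^2 = €28.
Since P = €676 ≥ min AVC = €28, price covers variable cost and the firm should produce.
P = MC gives -405 - 108y + 9y^2 = 0, with roots -3 and 15. Take the larger (rising MC): y* = 15.
Check: AVC at y = 15 is €136 ≤ P, so revenue covers variable cost.
Profit = P·y − TC = 676·15 − 2482 = €7658.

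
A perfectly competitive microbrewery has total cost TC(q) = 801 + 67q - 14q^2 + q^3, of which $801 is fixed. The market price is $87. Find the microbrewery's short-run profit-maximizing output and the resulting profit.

Profit = -$201 at q = 10

AVC = 67 - 14q + q^2; min AVC = $18 at q = 7. Since P = $87 ≥ min AVC, the firm produces.
With MC = 67 - 28q + 3q^2, P = MC on the upward-sloping part at q* = 10.
TR = 87·10 = 870. TC = 801 + 270 = 1071. Profit = 870 − 1071 = -$201.
By producing, the firm covers all variable cost plus $600 of fixed cost; shutting down would lose the full $801.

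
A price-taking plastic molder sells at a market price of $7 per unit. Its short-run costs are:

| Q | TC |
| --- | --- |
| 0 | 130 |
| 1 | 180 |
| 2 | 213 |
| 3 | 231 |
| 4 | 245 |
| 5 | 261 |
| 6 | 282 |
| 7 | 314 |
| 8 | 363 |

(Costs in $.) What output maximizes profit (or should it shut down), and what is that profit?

Q = 0 (shut down); profit = -$130

Compute π = P·Q − TC at each output: Q=0: -130; Q=1: -173; Q=2: -199; Q=3: -210; Q=4: -217; Q=5: -226; Q=6: -240; Q=7: -265; Q=8: -307.
Profit is highest at Q = 0. Equivalently, the lowest AVC in the table is 152/6 ≈ $25.33 at Q = 6, and P = $7 falls below it — price never covers variable cost, so the firm shuts down and loses only its fixed cost.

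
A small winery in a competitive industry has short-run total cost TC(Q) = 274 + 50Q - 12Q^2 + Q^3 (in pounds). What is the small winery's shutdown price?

Short-run supply begins at min AVC. From VC = 50Q - 12Q^2 + Q^3, AVC = 50 - 12Q + Q^2.
At the minimum of AVC, MC = AVC. MC = 50 - 24Q + 3Q^2; setting MC = AVC gives 2Q^2 - 12Q = 0, so Q = 6. min AVC = 14.
So the shutdown price is £14.

£14 per unit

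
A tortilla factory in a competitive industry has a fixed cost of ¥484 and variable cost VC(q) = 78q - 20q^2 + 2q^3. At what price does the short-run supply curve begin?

¥28 per unit

The shutdown price is the minimum of AVC. VC = 78q - 20q^2 + 2q^3, so AVC = 78 - 20q + 2q^2.
dAVC/dq = -20 + 4q = 0 gives q = 5. min AVC = 78 - 20·5 + 2·5^2 = 28.
The firm shuts down for any P below ¥28.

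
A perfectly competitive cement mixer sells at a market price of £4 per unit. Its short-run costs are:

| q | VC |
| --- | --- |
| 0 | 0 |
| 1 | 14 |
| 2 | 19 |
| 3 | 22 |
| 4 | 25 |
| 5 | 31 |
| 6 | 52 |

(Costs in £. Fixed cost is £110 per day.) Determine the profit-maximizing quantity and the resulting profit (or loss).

Tabulate TR − TC: q=0: -110; q=1: -120; q=2: -121; q=3: -120; q=4: -119; q=5: -121; q=6: -138.
Profit is highest at q = 0. Equivalently, the lowest AVC in the table is 31/5 ≈ £6.20 at q = 5, and P = £4 falls below it — price never covers variable cost, so the firm shuts down and loses only its fixed cost.

q = 0 (shut down); profit = -£110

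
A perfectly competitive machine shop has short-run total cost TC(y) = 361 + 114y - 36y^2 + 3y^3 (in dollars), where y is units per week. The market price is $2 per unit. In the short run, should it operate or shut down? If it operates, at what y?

Strip out fixed cost: VC = 114y - 36y^2 + 3y^3. Then AVC = 114 - 36y + 3y^2 and MC = 114 - 72y + 9y^2.
AVC hits its minimum where MC = AVC, at y = 6, giving min AVC = 114 - 36·6 + 3·6^2 = $6.
With P < min AVC ($2 < $6), every unit sold adds to the loss.
Best response: produce nothing and absorb the $361 fixed cost.

Shut down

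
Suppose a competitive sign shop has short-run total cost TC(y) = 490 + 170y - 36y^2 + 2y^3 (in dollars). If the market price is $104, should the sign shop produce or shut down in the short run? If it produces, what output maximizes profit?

Strip out fixed cost: VC = 170y - 36y^2 + 2y^3. Then AVC = 170 - 36y + 2y^2 and MC = 170 - 72y + 6y^2.
AVC hits its minimum where MC = AVC, at y = 9, giving min AVC = 170 - 36·9 + 2·9^2 = $8.
Because $104 ≥ $8, revenue can cover variable cost; the firm operates.
P = MC gives 66 - 72y + 6y^2 = 0, with roots 1 and 11. Take the larger (rising MC): y* = 11.
Check: AVC at y = 11 is $16 ≤ P, so revenue covers variable cost.
Profit = P·y − TC = 104·11 − 666 = $478.

Produce at y = 11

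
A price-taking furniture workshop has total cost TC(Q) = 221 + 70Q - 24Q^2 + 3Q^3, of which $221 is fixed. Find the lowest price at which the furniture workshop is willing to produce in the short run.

The shutdown price is the minimum of AVC. VC = 70Q - 24Q^2 + 3Q^3, so AVC = 70 - 24Q + 3Q^2.
At the minimum of AVC, MC = AVC. MC = 70 - 48Q + 9Q^2; setting MC = AVC gives 6Q^2 - 24Q = 0, so Q = 4. min AVC = 22.
The firm shuts down for any P below $22.

$22 per unit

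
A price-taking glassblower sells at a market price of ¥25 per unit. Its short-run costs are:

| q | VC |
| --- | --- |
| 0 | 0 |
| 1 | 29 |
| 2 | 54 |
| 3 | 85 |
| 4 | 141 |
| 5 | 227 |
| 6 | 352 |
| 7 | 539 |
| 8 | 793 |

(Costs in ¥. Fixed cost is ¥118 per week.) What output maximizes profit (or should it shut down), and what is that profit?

q = 0 (shut down); profit = -¥118

Profit at each row (π = 25q − TC): q=0: -118; q=1: -122; q=2: -122; q=3: -128; q=4: -159; q=5: -220; q=6: -320; q=7: -482; q=8: -711.
Profit is highest at q = 0. Equivalently, the lowest AVC in the table is 54/2 ≈ ¥27 at q = 2, and P = ¥25 falls below it — price never covers variable cost, so the firm shuts down and loses only its fixed cost.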